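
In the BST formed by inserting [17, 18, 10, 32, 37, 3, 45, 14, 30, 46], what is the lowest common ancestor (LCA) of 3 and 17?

Tree insertion order: [17, 18, 10, 32, 37, 3, 45, 14, 30, 46]
Tree (level-order array): [17, 10, 18, 3, 14, None, 32, None, None, None, None, 30, 37, None, None, None, 45, None, 46]
In a BST, the LCA of p=3, q=17 is the first node v on the
root-to-leaf path with p <= v <= q (go left if both < v, right if both > v).
Walk from root:
  at 17: 3 <= 17 <= 17, this is the LCA
LCA = 17


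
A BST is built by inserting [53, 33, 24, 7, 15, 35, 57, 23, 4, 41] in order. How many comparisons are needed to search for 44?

Search path for 44: 53 -> 33 -> 35 -> 41
Found: False
Comparisons: 4


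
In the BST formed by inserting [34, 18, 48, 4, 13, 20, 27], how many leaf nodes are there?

Tree built from: [34, 18, 48, 4, 13, 20, 27]
Tree (level-order array): [34, 18, 48, 4, 20, None, None, None, 13, None, 27]
Rule: A leaf has 0 children.
Per-node child counts:
  node 34: 2 child(ren)
  node 18: 2 child(ren)
  node 4: 1 child(ren)
  node 13: 0 child(ren)
  node 20: 1 child(ren)
  node 27: 0 child(ren)
  node 48: 0 child(ren)
Matching nodes: [13, 27, 48]
Count of leaf nodes: 3


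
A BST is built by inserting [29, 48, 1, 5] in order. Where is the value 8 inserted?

Starting tree (level order): [29, 1, 48, None, 5]
Insertion path: 29 -> 1 -> 5
Result: insert 8 as right child of 5
Final tree (level order): [29, 1, 48, None, 5, None, None, None, 8]


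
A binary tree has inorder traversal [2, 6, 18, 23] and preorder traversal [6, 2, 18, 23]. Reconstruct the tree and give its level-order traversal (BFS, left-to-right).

Inorder:  [2, 6, 18, 23]
Preorder: [6, 2, 18, 23]
Algorithm: preorder visits root first, so consume preorder in order;
for each root, split the current inorder slice at that value into
left-subtree inorder and right-subtree inorder, then recurse.
Recursive splits:
  root=6; inorder splits into left=[2], right=[18, 23]
  root=2; inorder splits into left=[], right=[]
  root=18; inorder splits into left=[], right=[23]
  root=23; inorder splits into left=[], right=[]
Reconstructed level-order: [6, 2, 18, 23]


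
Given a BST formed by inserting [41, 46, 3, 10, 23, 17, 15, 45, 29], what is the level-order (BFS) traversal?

Tree insertion order: [41, 46, 3, 10, 23, 17, 15, 45, 29]
Tree (level-order array): [41, 3, 46, None, 10, 45, None, None, 23, None, None, 17, 29, 15]
BFS from the root, enqueuing left then right child of each popped node:
  queue [41] -> pop 41, enqueue [3, 46], visited so far: [41]
  queue [3, 46] -> pop 3, enqueue [10], visited so far: [41, 3]
  queue [46, 10] -> pop 46, enqueue [45], visited so far: [41, 3, 46]
  queue [10, 45] -> pop 10, enqueue [23], visited so far: [41, 3, 46, 10]
  queue [45, 23] -> pop 45, enqueue [none], visited so far: [41, 3, 46, 10, 45]
  queue [23] -> pop 23, enqueue [17, 29], visited so far: [41, 3, 46, 10, 45, 23]
  queue [17, 29] -> pop 17, enqueue [15], visited so far: [41, 3, 46, 10, 45, 23, 17]
  queue [29, 15] -> pop 29, enqueue [none], visited so far: [41, 3, 46, 10, 45, 23, 17, 29]
  queue [15] -> pop 15, enqueue [none], visited so far: [41, 3, 46, 10, 45, 23, 17, 29, 15]
Result: [41, 3, 46, 10, 45, 23, 17, 29, 15]


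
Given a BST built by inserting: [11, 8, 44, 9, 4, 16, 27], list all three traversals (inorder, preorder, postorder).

Tree insertion order: [11, 8, 44, 9, 4, 16, 27]
Tree (level-order array): [11, 8, 44, 4, 9, 16, None, None, None, None, None, None, 27]
Inorder (L, root, R): [4, 8, 9, 11, 16, 27, 44]
Preorder (root, L, R): [11, 8, 4, 9, 44, 16, 27]
Postorder (L, R, root): [4, 9, 8, 27, 16, 44, 11]


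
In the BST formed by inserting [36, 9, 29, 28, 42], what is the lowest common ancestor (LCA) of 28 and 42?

Tree insertion order: [36, 9, 29, 28, 42]
Tree (level-order array): [36, 9, 42, None, 29, None, None, 28]
In a BST, the LCA of p=28, q=42 is the first node v on the
root-to-leaf path with p <= v <= q (go left if both < v, right if both > v).
Walk from root:
  at 36: 28 <= 36 <= 42, this is the LCA
LCA = 36


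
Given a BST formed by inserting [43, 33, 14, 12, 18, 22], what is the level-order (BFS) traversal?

Tree insertion order: [43, 33, 14, 12, 18, 22]
Tree (level-order array): [43, 33, None, 14, None, 12, 18, None, None, None, 22]
BFS from the root, enqueuing left then right child of each popped node:
  queue [43] -> pop 43, enqueue [33], visited so far: [43]
  queue [33] -> pop 33, enqueue [14], visited so far: [43, 33]
  queue [14] -> pop 14, enqueue [12, 18], visited so far: [43, 33, 14]
  queue [12, 18] -> pop 12, enqueue [none], visited so far: [43, 33, 14, 12]
  queue [18] -> pop 18, enqueue [22], visited so far: [43, 33, 14, 12, 18]
  queue [22] -> pop 22, enqueue [none], visited so far: [43, 33, 14, 12, 18, 22]
Result: [43, 33, 14, 12, 18, 22]


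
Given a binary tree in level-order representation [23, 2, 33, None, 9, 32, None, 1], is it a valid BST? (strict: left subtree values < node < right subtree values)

Level-order array: [23, 2, 33, None, 9, 32, None, 1]
Validate using subtree bounds (lo, hi): at each node, require lo < value < hi,
then recurse left with hi=value and right with lo=value.
Preorder trace (stopping at first violation):
  at node 23 with bounds (-inf, +inf): OK
  at node 2 with bounds (-inf, 23): OK
  at node 9 with bounds (2, 23): OK
  at node 1 with bounds (2, 9): VIOLATION
Node 1 violates its bound: not (2 < 1 < 9).
Result: Not a valid BST


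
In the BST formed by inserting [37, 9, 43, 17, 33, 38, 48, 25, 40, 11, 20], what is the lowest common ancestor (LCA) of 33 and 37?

Tree insertion order: [37, 9, 43, 17, 33, 38, 48, 25, 40, 11, 20]
Tree (level-order array): [37, 9, 43, None, 17, 38, 48, 11, 33, None, 40, None, None, None, None, 25, None, None, None, 20]
In a BST, the LCA of p=33, q=37 is the first node v on the
root-to-leaf path with p <= v <= q (go left if both < v, right if both > v).
Walk from root:
  at 37: 33 <= 37 <= 37, this is the LCA
LCA = 37


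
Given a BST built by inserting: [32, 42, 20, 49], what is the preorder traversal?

Tree insertion order: [32, 42, 20, 49]
Tree (level-order array): [32, 20, 42, None, None, None, 49]
Preorder traversal: [32, 20, 42, 49]


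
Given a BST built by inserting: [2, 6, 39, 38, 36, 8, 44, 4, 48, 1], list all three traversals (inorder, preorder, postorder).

Tree insertion order: [2, 6, 39, 38, 36, 8, 44, 4, 48, 1]
Tree (level-order array): [2, 1, 6, None, None, 4, 39, None, None, 38, 44, 36, None, None, 48, 8]
Inorder (L, root, R): [1, 2, 4, 6, 8, 36, 38, 39, 44, 48]
Preorder (root, L, R): [2, 1, 6, 4, 39, 38, 36, 8, 44, 48]
Postorder (L, R, root): [1, 4, 8, 36, 38, 48, 44, 39, 6, 2]


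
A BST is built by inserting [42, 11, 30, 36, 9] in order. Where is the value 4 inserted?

Starting tree (level order): [42, 11, None, 9, 30, None, None, None, 36]
Insertion path: 42 -> 11 -> 9
Result: insert 4 as left child of 9
Final tree (level order): [42, 11, None, 9, 30, 4, None, None, 36]


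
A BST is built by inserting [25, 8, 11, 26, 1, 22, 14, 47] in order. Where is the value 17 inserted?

Starting tree (level order): [25, 8, 26, 1, 11, None, 47, None, None, None, 22, None, None, 14]
Insertion path: 25 -> 8 -> 11 -> 22 -> 14
Result: insert 17 as right child of 14
Final tree (level order): [25, 8, 26, 1, 11, None, 47, None, None, None, 22, None, None, 14, None, None, 17]


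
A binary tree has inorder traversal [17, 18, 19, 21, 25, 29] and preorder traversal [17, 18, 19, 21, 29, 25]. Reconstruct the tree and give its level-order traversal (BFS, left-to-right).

Inorder:  [17, 18, 19, 21, 25, 29]
Preorder: [17, 18, 19, 21, 29, 25]
Algorithm: preorder visits root first, so consume preorder in order;
for each root, split the current inorder slice at that value into
left-subtree inorder and right-subtree inorder, then recurse.
Recursive splits:
  root=17; inorder splits into left=[], right=[18, 19, 21, 25, 29]
  root=18; inorder splits into left=[], right=[19, 21, 25, 29]
  root=19; inorder splits into left=[], right=[21, 25, 29]
  root=21; inorder splits into left=[], right=[25, 29]
  root=29; inorder splits into left=[25], right=[]
  root=25; inorder splits into left=[], right=[]
Reconstructed level-order: [17, 18, 19, 21, 29, 25]


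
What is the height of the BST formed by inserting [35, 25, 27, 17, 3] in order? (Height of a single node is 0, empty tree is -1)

Insertion order: [35, 25, 27, 17, 3]
Tree (level-order array): [35, 25, None, 17, 27, 3]
Compute height bottom-up (empty subtree = -1):
  height(3) = 1 + max(-1, -1) = 0
  height(17) = 1 + max(0, -1) = 1
  height(27) = 1 + max(-1, -1) = 0
  height(25) = 1 + max(1, 0) = 2
  height(35) = 1 + max(2, -1) = 3
Height = 3


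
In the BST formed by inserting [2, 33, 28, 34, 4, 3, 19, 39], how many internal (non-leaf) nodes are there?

Tree built from: [2, 33, 28, 34, 4, 3, 19, 39]
Tree (level-order array): [2, None, 33, 28, 34, 4, None, None, 39, 3, 19]
Rule: An internal node has at least one child.
Per-node child counts:
  node 2: 1 child(ren)
  node 33: 2 child(ren)
  node 28: 1 child(ren)
  node 4: 2 child(ren)
  node 3: 0 child(ren)
  node 19: 0 child(ren)
  node 34: 1 child(ren)
  node 39: 0 child(ren)
Matching nodes: [2, 33, 28, 4, 34]
Count of internal (non-leaf) nodes: 5


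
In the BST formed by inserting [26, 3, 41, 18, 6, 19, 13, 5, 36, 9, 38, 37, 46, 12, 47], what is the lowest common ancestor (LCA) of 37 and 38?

Tree insertion order: [26, 3, 41, 18, 6, 19, 13, 5, 36, 9, 38, 37, 46, 12, 47]
Tree (level-order array): [26, 3, 41, None, 18, 36, 46, 6, 19, None, 38, None, 47, 5, 13, None, None, 37, None, None, None, None, None, 9, None, None, None, None, 12]
In a BST, the LCA of p=37, q=38 is the first node v on the
root-to-leaf path with p <= v <= q (go left if both < v, right if both > v).
Walk from root:
  at 26: both 37 and 38 > 26, go right
  at 41: both 37 and 38 < 41, go left
  at 36: both 37 and 38 > 36, go right
  at 38: 37 <= 38 <= 38, this is the LCA
LCA = 38


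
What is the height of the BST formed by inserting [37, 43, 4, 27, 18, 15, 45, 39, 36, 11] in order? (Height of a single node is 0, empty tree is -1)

Insertion order: [37, 43, 4, 27, 18, 15, 45, 39, 36, 11]
Tree (level-order array): [37, 4, 43, None, 27, 39, 45, 18, 36, None, None, None, None, 15, None, None, None, 11]
Compute height bottom-up (empty subtree = -1):
  height(11) = 1 + max(-1, -1) = 0
  height(15) = 1 + max(0, -1) = 1
  height(18) = 1 + max(1, -1) = 2
  height(36) = 1 + max(-1, -1) = 0
  height(27) = 1 + max(2, 0) = 3
  height(4) = 1 + max(-1, 3) = 4
  height(39) = 1 + max(-1, -1) = 0
  height(45) = 1 + max(-1, -1) = 0
  height(43) = 1 + max(0, 0) = 1
  height(37) = 1 + max(4, 1) = 5
Height = 5


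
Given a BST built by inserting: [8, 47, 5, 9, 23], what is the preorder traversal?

Tree insertion order: [8, 47, 5, 9, 23]
Tree (level-order array): [8, 5, 47, None, None, 9, None, None, 23]
Preorder traversal: [8, 5, 47, 9, 23]


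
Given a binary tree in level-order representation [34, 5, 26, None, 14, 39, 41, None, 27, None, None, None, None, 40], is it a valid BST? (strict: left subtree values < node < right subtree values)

Level-order array: [34, 5, 26, None, 14, 39, 41, None, 27, None, None, None, None, 40]
Validate using subtree bounds (lo, hi): at each node, require lo < value < hi,
then recurse left with hi=value and right with lo=value.
Preorder trace (stopping at first violation):
  at node 34 with bounds (-inf, +inf): OK
  at node 5 with bounds (-inf, 34): OK
  at node 14 with bounds (5, 34): OK
  at node 27 with bounds (14, 34): OK
  at node 40 with bounds (14, 27): VIOLATION
Node 40 violates its bound: not (14 < 40 < 27).
Result: Not a valid BST


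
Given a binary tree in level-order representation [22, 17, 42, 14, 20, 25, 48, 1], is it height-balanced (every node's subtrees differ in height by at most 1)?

Tree (level-order array): [22, 17, 42, 14, 20, 25, 48, 1]
Definition: a tree is height-balanced if, at every node, |h(left) - h(right)| <= 1 (empty subtree has height -1).
Bottom-up per-node check:
  node 1: h_left=-1, h_right=-1, diff=0 [OK], height=0
  node 14: h_left=0, h_right=-1, diff=1 [OK], height=1
  node 20: h_left=-1, h_right=-1, diff=0 [OK], height=0
  node 17: h_left=1, h_right=0, diff=1 [OK], height=2
  node 25: h_left=-1, h_right=-1, diff=0 [OK], height=0
  node 48: h_left=-1, h_right=-1, diff=0 [OK], height=0
  node 42: h_left=0, h_right=0, diff=0 [OK], height=1
  node 22: h_left=2, h_right=1, diff=1 [OK], height=3
All nodes satisfy the balance condition.
Result: Balanced


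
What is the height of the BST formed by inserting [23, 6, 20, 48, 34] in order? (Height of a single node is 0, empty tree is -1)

Insertion order: [23, 6, 20, 48, 34]
Tree (level-order array): [23, 6, 48, None, 20, 34]
Compute height bottom-up (empty subtree = -1):
  height(20) = 1 + max(-1, -1) = 0
  height(6) = 1 + max(-1, 0) = 1
  height(34) = 1 + max(-1, -1) = 0
  height(48) = 1 + max(0, -1) = 1
  height(23) = 1 + max(1, 1) = 2
Height = 2


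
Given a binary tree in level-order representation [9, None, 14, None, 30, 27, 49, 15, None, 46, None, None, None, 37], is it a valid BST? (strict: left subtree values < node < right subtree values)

Level-order array: [9, None, 14, None, 30, 27, 49, 15, None, 46, None, None, None, 37]
Validate using subtree bounds (lo, hi): at each node, require lo < value < hi,
then recurse left with hi=value and right with lo=value.
Preorder trace (stopping at first violation):
  at node 9 with bounds (-inf, +inf): OK
  at node 14 with bounds (9, +inf): OK
  at node 30 with bounds (14, +inf): OK
  at node 27 with bounds (14, 30): OK
  at node 15 with bounds (14, 27): OK
  at node 49 with bounds (30, +inf): OK
  at node 46 with bounds (30, 49): OK
  at node 37 with bounds (30, 46): OK
No violation found at any node.
Result: Valid BST


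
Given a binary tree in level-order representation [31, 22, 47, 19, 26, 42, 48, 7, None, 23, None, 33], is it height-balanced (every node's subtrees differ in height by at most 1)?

Tree (level-order array): [31, 22, 47, 19, 26, 42, 48, 7, None, 23, None, 33]
Definition: a tree is height-balanced if, at every node, |h(left) - h(right)| <= 1 (empty subtree has height -1).
Bottom-up per-node check:
  node 7: h_left=-1, h_right=-1, diff=0 [OK], height=0
  node 19: h_left=0, h_right=-1, diff=1 [OK], height=1
  node 23: h_left=-1, h_right=-1, diff=0 [OK], height=0
  node 26: h_left=0, h_right=-1, diff=1 [OK], height=1
  node 22: h_left=1, h_right=1, diff=0 [OK], height=2
  node 33: h_left=-1, h_right=-1, diff=0 [OK], height=0
  node 42: h_left=0, h_right=-1, diff=1 [OK], height=1
  node 48: h_left=-1, h_right=-1, diff=0 [OK], height=0
  node 47: h_left=1, h_right=0, diff=1 [OK], height=2
  node 31: h_left=2, h_right=2, diff=0 [OK], height=3
All nodes satisfy the balance condition.
Result: Balanced


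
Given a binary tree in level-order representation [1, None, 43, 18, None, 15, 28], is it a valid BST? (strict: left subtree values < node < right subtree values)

Level-order array: [1, None, 43, 18, None, 15, 28]
Validate using subtree bounds (lo, hi): at each node, require lo < value < hi,
then recurse left with hi=value and right with lo=value.
Preorder trace (stopping at first violation):
  at node 1 with bounds (-inf, +inf): OK
  at node 43 with bounds (1, +inf): OK
  at node 18 with bounds (1, 43): OK
  at node 15 with bounds (1, 18): OK
  at node 28 with bounds (18, 43): OK
No violation found at any node.
Result: Valid BST


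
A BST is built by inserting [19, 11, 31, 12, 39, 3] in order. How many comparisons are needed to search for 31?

Search path for 31: 19 -> 31
Found: True
Comparisons: 2


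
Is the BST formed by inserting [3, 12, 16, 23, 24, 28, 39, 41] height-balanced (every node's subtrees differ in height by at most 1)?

Tree (level-order array): [3, None, 12, None, 16, None, 23, None, 24, None, 28, None, 39, None, 41]
Definition: a tree is height-balanced if, at every node, |h(left) - h(right)| <= 1 (empty subtree has height -1).
Bottom-up per-node check:
  node 41: h_left=-1, h_right=-1, diff=0 [OK], height=0
  node 39: h_left=-1, h_right=0, diff=1 [OK], height=1
  node 28: h_left=-1, h_right=1, diff=2 [FAIL (|-1-1|=2 > 1)], height=2
  node 24: h_left=-1, h_right=2, diff=3 [FAIL (|-1-2|=3 > 1)], height=3
  node 23: h_left=-1, h_right=3, diff=4 [FAIL (|-1-3|=4 > 1)], height=4
  node 16: h_left=-1, h_right=4, diff=5 [FAIL (|-1-4|=5 > 1)], height=5
  node 12: h_left=-1, h_right=5, diff=6 [FAIL (|-1-5|=6 > 1)], height=6
  node 3: h_left=-1, h_right=6, diff=7 [FAIL (|-1-6|=7 > 1)], height=7
Node 28 violates the condition: |-1 - 1| = 2 > 1.
Result: Not balanced


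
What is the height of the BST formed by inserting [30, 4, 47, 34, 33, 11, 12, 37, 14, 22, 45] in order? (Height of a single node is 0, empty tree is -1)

Insertion order: [30, 4, 47, 34, 33, 11, 12, 37, 14, 22, 45]
Tree (level-order array): [30, 4, 47, None, 11, 34, None, None, 12, 33, 37, None, 14, None, None, None, 45, None, 22]
Compute height bottom-up (empty subtree = -1):
  height(22) = 1 + max(-1, -1) = 0
  height(14) = 1 + max(-1, 0) = 1
  height(12) = 1 + max(-1, 1) = 2
  height(11) = 1 + max(-1, 2) = 3
  height(4) = 1 + max(-1, 3) = 4
  height(33) = 1 + max(-1, -1) = 0
  height(45) = 1 + max(-1, -1) = 0
  height(37) = 1 + max(-1, 0) = 1
  height(34) = 1 + max(0, 1) = 2
  height(47) = 1 + max(2, -1) = 3
  height(30) = 1 + max(4, 3) = 5
Height = 5


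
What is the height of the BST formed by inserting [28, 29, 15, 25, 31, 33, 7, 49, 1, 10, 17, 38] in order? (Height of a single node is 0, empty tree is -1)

Insertion order: [28, 29, 15, 25, 31, 33, 7, 49, 1, 10, 17, 38]
Tree (level-order array): [28, 15, 29, 7, 25, None, 31, 1, 10, 17, None, None, 33, None, None, None, None, None, None, None, 49, 38]
Compute height bottom-up (empty subtree = -1):
  height(1) = 1 + max(-1, -1) = 0
  height(10) = 1 + max(-1, -1) = 0
  height(7) = 1 + max(0, 0) = 1
  height(17) = 1 + max(-1, -1) = 0
  height(25) = 1 + max(0, -1) = 1
  height(15) = 1 + max(1, 1) = 2
  height(38) = 1 + max(-1, -1) = 0
  height(49) = 1 + max(0, -1) = 1
  height(33) = 1 + max(-1, 1) = 2
  height(31) = 1 + max(-1, 2) = 3
  height(29) = 1 + max(-1, 3) = 4
  height(28) = 1 + max(2, 4) = 5
Height = 5


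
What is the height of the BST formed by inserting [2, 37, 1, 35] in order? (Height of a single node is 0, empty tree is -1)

Insertion order: [2, 37, 1, 35]
Tree (level-order array): [2, 1, 37, None, None, 35]
Compute height bottom-up (empty subtree = -1):
  height(1) = 1 + max(-1, -1) = 0
  height(35) = 1 + max(-1, -1) = 0
  height(37) = 1 + max(0, -1) = 1
  height(2) = 1 + max(0, 1) = 2
Height = 2


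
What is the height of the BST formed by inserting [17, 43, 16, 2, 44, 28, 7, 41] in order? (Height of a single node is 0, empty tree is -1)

Insertion order: [17, 43, 16, 2, 44, 28, 7, 41]
Tree (level-order array): [17, 16, 43, 2, None, 28, 44, None, 7, None, 41]
Compute height bottom-up (empty subtree = -1):
  height(7) = 1 + max(-1, -1) = 0
  height(2) = 1 + max(-1, 0) = 1
  height(16) = 1 + max(1, -1) = 2
  height(41) = 1 + max(-1, -1) = 0
  height(28) = 1 + max(-1, 0) = 1
  height(44) = 1 + max(-1, -1) = 0
  height(43) = 1 + max(1, 0) = 2
  height(17) = 1 + max(2, 2) = 3
Height = 3


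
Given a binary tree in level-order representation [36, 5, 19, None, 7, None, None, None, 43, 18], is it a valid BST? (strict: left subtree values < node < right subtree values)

Level-order array: [36, 5, 19, None, 7, None, None, None, 43, 18]
Validate using subtree bounds (lo, hi): at each node, require lo < value < hi,
then recurse left with hi=value and right with lo=value.
Preorder trace (stopping at first violation):
  at node 36 with bounds (-inf, +inf): OK
  at node 5 with bounds (-inf, 36): OK
  at node 7 with bounds (5, 36): OK
  at node 43 with bounds (7, 36): VIOLATION
Node 43 violates its bound: not (7 < 43 < 36).
Result: Not a valid BST


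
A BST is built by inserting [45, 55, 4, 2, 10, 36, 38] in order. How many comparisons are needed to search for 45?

Search path for 45: 45
Found: True
Comparisons: 1


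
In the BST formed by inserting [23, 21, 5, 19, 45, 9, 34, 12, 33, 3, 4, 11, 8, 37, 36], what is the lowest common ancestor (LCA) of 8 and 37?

Tree insertion order: [23, 21, 5, 19, 45, 9, 34, 12, 33, 3, 4, 11, 8, 37, 36]
Tree (level-order array): [23, 21, 45, 5, None, 34, None, 3, 19, 33, 37, None, 4, 9, None, None, None, 36, None, None, None, 8, 12, None, None, None, None, 11]
In a BST, the LCA of p=8, q=37 is the first node v on the
root-to-leaf path with p <= v <= q (go left if both < v, right if both > v).
Walk from root:
  at 23: 8 <= 23 <= 37, this is the LCA
LCA = 23


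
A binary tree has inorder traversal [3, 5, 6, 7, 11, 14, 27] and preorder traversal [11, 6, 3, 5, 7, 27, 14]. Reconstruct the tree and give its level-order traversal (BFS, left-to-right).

Inorder:  [3, 5, 6, 7, 11, 14, 27]
Preorder: [11, 6, 3, 5, 7, 27, 14]
Algorithm: preorder visits root first, so consume preorder in order;
for each root, split the current inorder slice at that value into
left-subtree inorder and right-subtree inorder, then recurse.
Recursive splits:
  root=11; inorder splits into left=[3, 5, 6, 7], right=[14, 27]
  root=6; inorder splits into left=[3, 5], right=[7]
  root=3; inorder splits into left=[], right=[5]
  root=5; inorder splits into left=[], right=[]
  root=7; inorder splits into left=[], right=[]
  root=27; inorder splits into left=[14], right=[]
  root=14; inorder splits into left=[], right=[]
Reconstructed level-order: [11, 6, 27, 3, 7, 14, 5]


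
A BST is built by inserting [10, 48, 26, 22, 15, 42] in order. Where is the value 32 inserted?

Starting tree (level order): [10, None, 48, 26, None, 22, 42, 15]
Insertion path: 10 -> 48 -> 26 -> 42
Result: insert 32 as left child of 42
Final tree (level order): [10, None, 48, 26, None, 22, 42, 15, None, 32]


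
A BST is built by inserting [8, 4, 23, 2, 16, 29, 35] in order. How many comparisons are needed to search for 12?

Search path for 12: 8 -> 23 -> 16
Found: False
Comparisons: 3


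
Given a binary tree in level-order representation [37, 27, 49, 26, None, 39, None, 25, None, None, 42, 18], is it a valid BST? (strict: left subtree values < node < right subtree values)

Level-order array: [37, 27, 49, 26, None, 39, None, 25, None, None, 42, 18]
Validate using subtree bounds (lo, hi): at each node, require lo < value < hi,
then recurse left with hi=value and right with lo=value.
Preorder trace (stopping at first violation):
  at node 37 with bounds (-inf, +inf): OK
  at node 27 with bounds (-inf, 37): OK
  at node 26 with bounds (-inf, 27): OK
  at node 25 with bounds (-inf, 26): OK
  at node 18 with bounds (-inf, 25): OK
  at node 49 with bounds (37, +inf): OK
  at node 39 with bounds (37, 49): OK
  at node 42 with bounds (39, 49): OK
No violation found at any node.
Result: Valid BST


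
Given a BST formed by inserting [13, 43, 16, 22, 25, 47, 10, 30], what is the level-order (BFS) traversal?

Tree insertion order: [13, 43, 16, 22, 25, 47, 10, 30]
Tree (level-order array): [13, 10, 43, None, None, 16, 47, None, 22, None, None, None, 25, None, 30]
BFS from the root, enqueuing left then right child of each popped node:
  queue [13] -> pop 13, enqueue [10, 43], visited so far: [13]
  queue [10, 43] -> pop 10, enqueue [none], visited so far: [13, 10]
  queue [43] -> pop 43, enqueue [16, 47], visited so far: [13, 10, 43]
  queue [16, 47] -> pop 16, enqueue [22], visited so far: [13, 10, 43, 16]
  queue [47, 22] -> pop 47, enqueue [none], visited so far: [13, 10, 43, 16, 47]
  queue [22] -> pop 22, enqueue [25], visited so far: [13, 10, 43, 16, 47, 22]
  queue [25] -> pop 25, enqueue [30], visited so far: [13, 10, 43, 16, 47, 22, 25]
  queue [30] -> pop 30, enqueue [none], visited so far: [13, 10, 43, 16, 47, 22, 25, 30]
Result: [13, 10, 43, 16, 47, 22, 25, 30]


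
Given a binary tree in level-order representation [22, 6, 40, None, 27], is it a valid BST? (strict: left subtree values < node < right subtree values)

Level-order array: [22, 6, 40, None, 27]
Validate using subtree bounds (lo, hi): at each node, require lo < value < hi,
then recurse left with hi=value and right with lo=value.
Preorder trace (stopping at first violation):
  at node 22 with bounds (-inf, +inf): OK
  at node 6 with bounds (-inf, 22): OK
  at node 27 with bounds (6, 22): VIOLATION
Node 27 violates its bound: not (6 < 27 < 22).
Result: Not a valid BST


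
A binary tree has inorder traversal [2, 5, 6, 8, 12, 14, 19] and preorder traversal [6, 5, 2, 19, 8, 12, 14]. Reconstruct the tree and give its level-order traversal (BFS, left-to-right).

Inorder:  [2, 5, 6, 8, 12, 14, 19]
Preorder: [6, 5, 2, 19, 8, 12, 14]
Algorithm: preorder visits root first, so consume preorder in order;
for each root, split the current inorder slice at that value into
left-subtree inorder and right-subtree inorder, then recurse.
Recursive splits:
  root=6; inorder splits into left=[2, 5], right=[8, 12, 14, 19]
  root=5; inorder splits into left=[2], right=[]
  root=2; inorder splits into left=[], right=[]
  root=19; inorder splits into left=[8, 12, 14], right=[]
  root=8; inorder splits into left=[], right=[12, 14]
  root=12; inorder splits into left=[], right=[14]
  root=14; inorder splits into left=[], right=[]
Reconstructed level-order: [6, 5, 19, 2, 8, 12, 14]


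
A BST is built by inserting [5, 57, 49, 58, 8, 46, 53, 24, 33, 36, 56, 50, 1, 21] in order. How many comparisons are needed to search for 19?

Search path for 19: 5 -> 57 -> 49 -> 8 -> 46 -> 24 -> 21
Found: False
Comparisons: 7


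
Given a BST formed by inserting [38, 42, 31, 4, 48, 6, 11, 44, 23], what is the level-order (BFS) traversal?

Tree insertion order: [38, 42, 31, 4, 48, 6, 11, 44, 23]
Tree (level-order array): [38, 31, 42, 4, None, None, 48, None, 6, 44, None, None, 11, None, None, None, 23]
BFS from the root, enqueuing left then right child of each popped node:
  queue [38] -> pop 38, enqueue [31, 42], visited so far: [38]
  queue [31, 42] -> pop 31, enqueue [4], visited so far: [38, 31]
  queue [42, 4] -> pop 42, enqueue [48], visited so far: [38, 31, 42]
  queue [4, 48] -> pop 4, enqueue [6], visited so far: [38, 31, 42, 4]
  queue [48, 6] -> pop 48, enqueue [44], visited so far: [38, 31, 42, 4, 48]
  queue [6, 44] -> pop 6, enqueue [11], visited so far: [38, 31, 42, 4, 48, 6]
  queue [44, 11] -> pop 44, enqueue [none], visited so far: [38, 31, 42, 4, 48, 6, 44]
  queue [11] -> pop 11, enqueue [23], visited so far: [38, 31, 42, 4, 48, 6, 44, 11]
  queue [23] -> pop 23, enqueue [none], visited so far: [38, 31, 42, 4, 48, 6, 44, 11, 23]
Result: [38, 31, 42, 4, 48, 6, 44, 11, 23]


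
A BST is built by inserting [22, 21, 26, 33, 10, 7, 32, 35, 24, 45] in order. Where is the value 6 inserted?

Starting tree (level order): [22, 21, 26, 10, None, 24, 33, 7, None, None, None, 32, 35, None, None, None, None, None, 45]
Insertion path: 22 -> 21 -> 10 -> 7
Result: insert 6 as left child of 7
Final tree (level order): [22, 21, 26, 10, None, 24, 33, 7, None, None, None, 32, 35, 6, None, None, None, None, 45]


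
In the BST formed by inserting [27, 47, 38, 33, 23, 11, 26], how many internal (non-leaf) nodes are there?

Tree built from: [27, 47, 38, 33, 23, 11, 26]
Tree (level-order array): [27, 23, 47, 11, 26, 38, None, None, None, None, None, 33]
Rule: An internal node has at least one child.
Per-node child counts:
  node 27: 2 child(ren)
  node 23: 2 child(ren)
  node 11: 0 child(ren)
  node 26: 0 child(ren)
  node 47: 1 child(ren)
  node 38: 1 child(ren)
  node 33: 0 child(ren)
Matching nodes: [27, 23, 47, 38]
Count of internal (non-leaf) nodes: 4


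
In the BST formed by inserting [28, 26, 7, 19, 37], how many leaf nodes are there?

Tree built from: [28, 26, 7, 19, 37]
Tree (level-order array): [28, 26, 37, 7, None, None, None, None, 19]
Rule: A leaf has 0 children.
Per-node child counts:
  node 28: 2 child(ren)
  node 26: 1 child(ren)
  node 7: 1 child(ren)
  node 19: 0 child(ren)
  node 37: 0 child(ren)
Matching nodes: [19, 37]
Count of leaf nodes: 2


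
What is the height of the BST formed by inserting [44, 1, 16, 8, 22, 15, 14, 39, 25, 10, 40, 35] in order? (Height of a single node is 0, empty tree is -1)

Insertion order: [44, 1, 16, 8, 22, 15, 14, 39, 25, 10, 40, 35]
Tree (level-order array): [44, 1, None, None, 16, 8, 22, None, 15, None, 39, 14, None, 25, 40, 10, None, None, 35]
Compute height bottom-up (empty subtree = -1):
  height(10) = 1 + max(-1, -1) = 0
  height(14) = 1 + max(0, -1) = 1
  height(15) = 1 + max(1, -1) = 2
  height(8) = 1 + max(-1, 2) = 3
  height(35) = 1 + max(-1, -1) = 0
  height(25) = 1 + max(-1, 0) = 1
  height(40) = 1 + max(-1, -1) = 0
  height(39) = 1 + max(1, 0) = 2
  height(22) = 1 + max(-1, 2) = 3
  height(16) = 1 + max(3, 3) = 4
  height(1) = 1 + max(-1, 4) = 5
  height(44) = 1 + max(5, -1) = 6
Height = 6


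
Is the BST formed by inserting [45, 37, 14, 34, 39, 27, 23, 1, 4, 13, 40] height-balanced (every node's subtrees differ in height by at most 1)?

Tree (level-order array): [45, 37, None, 14, 39, 1, 34, None, 40, None, 4, 27, None, None, None, None, 13, 23]
Definition: a tree is height-balanced if, at every node, |h(left) - h(right)| <= 1 (empty subtree has height -1).
Bottom-up per-node check:
  node 13: h_left=-1, h_right=-1, diff=0 [OK], height=0
  node 4: h_left=-1, h_right=0, diff=1 [OK], height=1
  node 1: h_left=-1, h_right=1, diff=2 [FAIL (|-1-1|=2 > 1)], height=2
  node 23: h_left=-1, h_right=-1, diff=0 [OK], height=0
  node 27: h_left=0, h_right=-1, diff=1 [OK], height=1
  node 34: h_left=1, h_right=-1, diff=2 [FAIL (|1--1|=2 > 1)], height=2
  node 14: h_left=2, h_right=2, diff=0 [OK], height=3
  node 40: h_left=-1, h_right=-1, diff=0 [OK], height=0
  node 39: h_left=-1, h_right=0, diff=1 [OK], height=1
  node 37: h_left=3, h_right=1, diff=2 [FAIL (|3-1|=2 > 1)], height=4
  node 45: h_left=4, h_right=-1, diff=5 [FAIL (|4--1|=5 > 1)], height=5
Node 1 violates the condition: |-1 - 1| = 2 > 1.
Result: Not balanced


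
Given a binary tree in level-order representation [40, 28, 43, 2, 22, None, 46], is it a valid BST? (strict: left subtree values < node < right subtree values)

Level-order array: [40, 28, 43, 2, 22, None, 46]
Validate using subtree bounds (lo, hi): at each node, require lo < value < hi,
then recurse left with hi=value and right with lo=value.
Preorder trace (stopping at first violation):
  at node 40 with bounds (-inf, +inf): OK
  at node 28 with bounds (-inf, 40): OK
  at node 2 with bounds (-inf, 28): OK
  at node 22 with bounds (28, 40): VIOLATION
Node 22 violates its bound: not (28 < 22 < 40).
Result: Not a valid BST


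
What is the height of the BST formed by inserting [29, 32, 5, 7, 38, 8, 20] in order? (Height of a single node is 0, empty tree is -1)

Insertion order: [29, 32, 5, 7, 38, 8, 20]
Tree (level-order array): [29, 5, 32, None, 7, None, 38, None, 8, None, None, None, 20]
Compute height bottom-up (empty subtree = -1):
  height(20) = 1 + max(-1, -1) = 0
  height(8) = 1 + max(-1, 0) = 1
  height(7) = 1 + max(-1, 1) = 2
  height(5) = 1 + max(-1, 2) = 3
  height(38) = 1 + max(-1, -1) = 0
  height(32) = 1 + max(-1, 0) = 1
  height(29) = 1 + max(3, 1) = 4
Height = 4


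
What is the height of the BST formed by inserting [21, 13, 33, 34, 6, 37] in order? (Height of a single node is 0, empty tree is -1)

Insertion order: [21, 13, 33, 34, 6, 37]
Tree (level-order array): [21, 13, 33, 6, None, None, 34, None, None, None, 37]
Compute height bottom-up (empty subtree = -1):
  height(6) = 1 + max(-1, -1) = 0
  height(13) = 1 + max(0, -1) = 1
  height(37) = 1 + max(-1, -1) = 0
  height(34) = 1 + max(-1, 0) = 1
  height(33) = 1 + max(-1, 1) = 2
  height(21) = 1 + max(1, 2) = 3
Height = 3


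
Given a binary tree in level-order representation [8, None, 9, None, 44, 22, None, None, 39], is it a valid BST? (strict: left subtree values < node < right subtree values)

Level-order array: [8, None, 9, None, 44, 22, None, None, 39]
Validate using subtree bounds (lo, hi): at each node, require lo < value < hi,
then recurse left with hi=value and right with lo=value.
Preorder trace (stopping at first violation):
  at node 8 with bounds (-inf, +inf): OK
  at node 9 with bounds (8, +inf): OK
  at node 44 with bounds (9, +inf): OK
  at node 22 with bounds (9, 44): OK
  at node 39 with bounds (22, 44): OK
No violation found at any node.
Result: Valid BST


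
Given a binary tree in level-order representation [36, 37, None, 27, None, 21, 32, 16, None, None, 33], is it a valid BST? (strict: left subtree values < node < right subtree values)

Level-order array: [36, 37, None, 27, None, 21, 32, 16, None, None, 33]
Validate using subtree bounds (lo, hi): at each node, require lo < value < hi,
then recurse left with hi=value and right with lo=value.
Preorder trace (stopping at first violation):
  at node 36 with bounds (-inf, +inf): OK
  at node 37 with bounds (-inf, 36): VIOLATION
Node 37 violates its bound: not (-inf < 37 < 36).
Result: Not a valid BST


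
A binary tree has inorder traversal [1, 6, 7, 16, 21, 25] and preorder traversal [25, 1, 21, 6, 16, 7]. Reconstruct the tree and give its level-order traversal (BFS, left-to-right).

Inorder:  [1, 6, 7, 16, 21, 25]
Preorder: [25, 1, 21, 6, 16, 7]
Algorithm: preorder visits root first, so consume preorder in order;
for each root, split the current inorder slice at that value into
left-subtree inorder and right-subtree inorder, then recurse.
Recursive splits:
  root=25; inorder splits into left=[1, 6, 7, 16, 21], right=[]
  root=1; inorder splits into left=[], right=[6, 7, 16, 21]
  root=21; inorder splits into left=[6, 7, 16], right=[]
  root=6; inorder splits into left=[], right=[7, 16]
  root=16; inorder splits into left=[7], right=[]
  root=7; inorder splits into left=[], right=[]
Reconstructed level-order: [25, 1, 21, 6, 16, 7]


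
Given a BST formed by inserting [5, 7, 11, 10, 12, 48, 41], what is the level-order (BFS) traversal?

Tree insertion order: [5, 7, 11, 10, 12, 48, 41]
Tree (level-order array): [5, None, 7, None, 11, 10, 12, None, None, None, 48, 41]
BFS from the root, enqueuing left then right child of each popped node:
  queue [5] -> pop 5, enqueue [7], visited so far: [5]
  queue [7] -> pop 7, enqueue [11], visited so far: [5, 7]
  queue [11] -> pop 11, enqueue [10, 12], visited so far: [5, 7, 11]
  queue [10, 12] -> pop 10, enqueue [none], visited so far: [5, 7, 11, 10]
  queue [12] -> pop 12, enqueue [48], visited so far: [5, 7, 11, 10, 12]
  queue [48] -> pop 48, enqueue [41], visited so far: [5, 7, 11, 10, 12, 48]
  queue [41] -> pop 41, enqueue [none], visited so far: [5, 7, 11, 10, 12, 48, 41]
Result: [5, 7, 11, 10, 12, 48, 41]


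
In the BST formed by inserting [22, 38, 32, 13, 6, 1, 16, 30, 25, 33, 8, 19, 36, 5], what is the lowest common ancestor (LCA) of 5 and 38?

Tree insertion order: [22, 38, 32, 13, 6, 1, 16, 30, 25, 33, 8, 19, 36, 5]
Tree (level-order array): [22, 13, 38, 6, 16, 32, None, 1, 8, None, 19, 30, 33, None, 5, None, None, None, None, 25, None, None, 36]
In a BST, the LCA of p=5, q=38 is the first node v on the
root-to-leaf path with p <= v <= q (go left if both < v, right if both > v).
Walk from root:
  at 22: 5 <= 22 <= 38, this is the LCA
LCA = 22


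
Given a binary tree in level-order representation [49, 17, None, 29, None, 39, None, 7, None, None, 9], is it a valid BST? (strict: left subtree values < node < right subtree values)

Level-order array: [49, 17, None, 29, None, 39, None, 7, None, None, 9]
Validate using subtree bounds (lo, hi): at each node, require lo < value < hi,
then recurse left with hi=value and right with lo=value.
Preorder trace (stopping at first violation):
  at node 49 with bounds (-inf, +inf): OK
  at node 17 with bounds (-inf, 49): OK
  at node 29 with bounds (-inf, 17): VIOLATION
Node 29 violates its bound: not (-inf < 29 < 17).
Result: Not a valid BST


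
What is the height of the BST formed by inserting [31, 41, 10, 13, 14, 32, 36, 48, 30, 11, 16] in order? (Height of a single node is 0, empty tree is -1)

Insertion order: [31, 41, 10, 13, 14, 32, 36, 48, 30, 11, 16]
Tree (level-order array): [31, 10, 41, None, 13, 32, 48, 11, 14, None, 36, None, None, None, None, None, 30, None, None, 16]
Compute height bottom-up (empty subtree = -1):
  height(11) = 1 + max(-1, -1) = 0
  height(16) = 1 + max(-1, -1) = 0
  height(30) = 1 + max(0, -1) = 1
  height(14) = 1 + max(-1, 1) = 2
  height(13) = 1 + max(0, 2) = 3
  height(10) = 1 + max(-1, 3) = 4
  height(36) = 1 + max(-1, -1) = 0
  height(32) = 1 + max(-1, 0) = 1
  height(48) = 1 + max(-1, -1) = 0
  height(41) = 1 + max(1, 0) = 2
  height(31) = 1 + max(4, 2) = 5
Height = 5


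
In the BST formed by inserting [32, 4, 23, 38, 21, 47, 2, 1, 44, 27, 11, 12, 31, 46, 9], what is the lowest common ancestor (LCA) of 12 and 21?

Tree insertion order: [32, 4, 23, 38, 21, 47, 2, 1, 44, 27, 11, 12, 31, 46, 9]
Tree (level-order array): [32, 4, 38, 2, 23, None, 47, 1, None, 21, 27, 44, None, None, None, 11, None, None, 31, None, 46, 9, 12]
In a BST, the LCA of p=12, q=21 is the first node v on the
root-to-leaf path with p <= v <= q (go left if both < v, right if both > v).
Walk from root:
  at 32: both 12 and 21 < 32, go left
  at 4: both 12 and 21 > 4, go right
  at 23: both 12 and 21 < 23, go left
  at 21: 12 <= 21 <= 21, this is the LCA
LCA = 21


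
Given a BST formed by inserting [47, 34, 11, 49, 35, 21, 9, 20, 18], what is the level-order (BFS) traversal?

Tree insertion order: [47, 34, 11, 49, 35, 21, 9, 20, 18]
Tree (level-order array): [47, 34, 49, 11, 35, None, None, 9, 21, None, None, None, None, 20, None, 18]
BFS from the root, enqueuing left then right child of each popped node:
  queue [47] -> pop 47, enqueue [34, 49], visited so far: [47]
  queue [34, 49] -> pop 34, enqueue [11, 35], visited so far: [47, 34]
  queue [49, 11, 35] -> pop 49, enqueue [none], visited so far: [47, 34, 49]
  queue [11, 35] -> pop 11, enqueue [9, 21], visited so far: [47, 34, 49, 11]
  queue [35, 9, 21] -> pop 35, enqueue [none], visited so far: [47, 34, 49, 11, 35]
  queue [9, 21] -> pop 9, enqueue [none], visited so far: [47, 34, 49, 11, 35, 9]
  queue [21] -> pop 21, enqueue [20], visited so far: [47, 34, 49, 11, 35, 9, 21]
  queue [20] -> pop 20, enqueue [18], visited so far: [47, 34, 49, 11, 35, 9, 21, 20]
  queue [18] -> pop 18, enqueue [none], visited so far: [47, 34, 49, 11, 35, 9, 21, 20, 18]
Result: [47, 34, 49, 11, 35, 9, 21, 20, 18]


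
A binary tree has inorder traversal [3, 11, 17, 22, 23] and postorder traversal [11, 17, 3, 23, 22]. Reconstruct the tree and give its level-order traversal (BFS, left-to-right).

Inorder:   [3, 11, 17, 22, 23]
Postorder: [11, 17, 3, 23, 22]
Algorithm: postorder visits root last, so walk postorder right-to-left;
each value is the root of the current inorder slice — split it at that
value, recurse on the right subtree first, then the left.
Recursive splits:
  root=22; inorder splits into left=[3, 11, 17], right=[23]
  root=23; inorder splits into left=[], right=[]
  root=3; inorder splits into left=[], right=[11, 17]
  root=17; inorder splits into left=[11], right=[]
  root=11; inorder splits into left=[], right=[]
Reconstructed level-order: [22, 3, 23, 17, 11]


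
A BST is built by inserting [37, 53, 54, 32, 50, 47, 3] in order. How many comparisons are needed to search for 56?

Search path for 56: 37 -> 53 -> 54
Found: False
Comparisons: 3


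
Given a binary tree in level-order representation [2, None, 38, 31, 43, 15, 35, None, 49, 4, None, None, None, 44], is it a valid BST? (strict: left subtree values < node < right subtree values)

Level-order array: [2, None, 38, 31, 43, 15, 35, None, 49, 4, None, None, None, 44]
Validate using subtree bounds (lo, hi): at each node, require lo < value < hi,
then recurse left with hi=value and right with lo=value.
Preorder trace (stopping at first violation):
  at node 2 with bounds (-inf, +inf): OK
  at node 38 with bounds (2, +inf): OK
  at node 31 with bounds (2, 38): OK
  at node 15 with bounds (2, 31): OK
  at node 4 with bounds (2, 15): OK
  at node 35 with bounds (31, 38): OK
  at node 43 with bounds (38, +inf): OK
  at node 49 with bounds (43, +inf): OK
  at node 44 with bounds (43, 49): OK
No violation found at any node.
Result: Valid BST
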